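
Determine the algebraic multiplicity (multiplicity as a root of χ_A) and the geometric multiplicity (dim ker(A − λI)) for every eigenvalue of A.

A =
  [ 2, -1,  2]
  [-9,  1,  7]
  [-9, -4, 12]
λ = 5: alg = 3, geom = 1

Step 1 — factor the characteristic polynomial to read off the algebraic multiplicities:
  χ_A(x) = (x - 5)^3

Step 2 — compute geometric multiplicities via the rank-nullity identity g(λ) = n − rank(A − λI):
  rank(A − (5)·I) = 2, so dim ker(A − (5)·I) = n − 2 = 1

Summary:
  λ = 5: algebraic multiplicity = 3, geometric multiplicity = 1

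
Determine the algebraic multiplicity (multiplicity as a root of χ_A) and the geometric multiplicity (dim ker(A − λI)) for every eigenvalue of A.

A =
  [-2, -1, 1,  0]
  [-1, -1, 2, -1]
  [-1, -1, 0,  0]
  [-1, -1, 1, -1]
λ = -1: alg = 4, geom = 2

Step 1 — factor the characteristic polynomial to read off the algebraic multiplicities:
  χ_A(x) = (x + 1)^4

Step 2 — compute geometric multiplicities via the rank-nullity identity g(λ) = n − rank(A − λI):
  rank(A − (-1)·I) = 2, so dim ker(A − (-1)·I) = n − 2 = 2

Summary:
  λ = -1: algebraic multiplicity = 4, geometric multiplicity = 2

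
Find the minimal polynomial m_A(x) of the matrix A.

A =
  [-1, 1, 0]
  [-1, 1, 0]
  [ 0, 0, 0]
x^2

The characteristic polynomial is χ_A(x) = x^3, so the eigenvalues are known. The minimal polynomial is
  m_A(x) = Π_λ (x − λ)^{k_λ}
where k_λ is the size of the *largest* Jordan block for λ (equivalently, the smallest k with (A − λI)^k v = 0 for every generalised eigenvector v of λ).

  λ = 0: largest Jordan block has size 2, contributing (x − 0)^2

So m_A(x) = x^2 = x^2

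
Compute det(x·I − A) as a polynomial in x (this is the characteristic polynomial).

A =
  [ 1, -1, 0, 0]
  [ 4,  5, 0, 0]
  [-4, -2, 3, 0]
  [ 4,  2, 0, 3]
x^4 - 12*x^3 + 54*x^2 - 108*x + 81

Expanding det(x·I − A) (e.g. by cofactor expansion or by noting that A is similar to its Jordan form J, which has the same characteristic polynomial as A) gives
  χ_A(x) = x^4 - 12*x^3 + 54*x^2 - 108*x + 81
which factors as (x - 3)^4. The eigenvalues (with algebraic multiplicities) are λ = 3 with multiplicity 4.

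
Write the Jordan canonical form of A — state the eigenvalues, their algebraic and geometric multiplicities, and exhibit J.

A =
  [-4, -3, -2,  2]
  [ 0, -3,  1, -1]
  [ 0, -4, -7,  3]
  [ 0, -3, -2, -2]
J_3(-4) ⊕ J_1(-4)

The characteristic polynomial is
  det(x·I − A) = x^4 + 16*x^3 + 96*x^2 + 256*x + 256 = (x + 4)^4

Eigenvalues and multiplicities (the geometric multiplicity of λ is n − rank(A − λI), which equals the number of Jordan blocks for λ):
  λ = -4: algebraic multiplicity = 4, geometric multiplicity = 2

Determining the block sizes for each eigenvalue:
  λ = -4: with am = 4 and gm = 2, the partition is not yet determined (e.g. several partitions of 4 into 2 parts exist). Let N = A − (-4)·I. Computing rank(N^1) = 2, rank(N^2) = 1, rank(N^3) = 0; the number of blocks of size ≥ j is rank(N^{j−1}) − rank(N^j), giving [2, 1, 1]. So we have 1 block(s) of size 3, 1 block(s) of size 1 → block sizes [3, 1]

Assembling the blocks gives a Jordan form
J =
  [-4,  1,  0,  0]
  [ 0, -4,  1,  0]
  [ 0,  0, -4,  0]
  [ 0,  0,  0, -4]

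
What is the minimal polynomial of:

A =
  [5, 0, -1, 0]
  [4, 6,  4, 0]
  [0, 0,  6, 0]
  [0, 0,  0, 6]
x^2 - 11*x + 30

The characteristic polynomial is χ_A(x) = (x - 6)^3*(x - 5), so the eigenvalues are known. The minimal polynomial is
  m_A(x) = Π_λ (x − λ)^{k_λ}
where k_λ is the size of the *largest* Jordan block for λ (equivalently, the smallest k with (A − λI)^k v = 0 for every generalised eigenvector v of λ).

  λ = 5: largest Jordan block has size 1, contributing (x − 5)
  λ = 6: largest Jordan block has size 1, contributing (x − 6)

So m_A(x) = (x - 6)*(x - 5) = x^2 - 11*x + 30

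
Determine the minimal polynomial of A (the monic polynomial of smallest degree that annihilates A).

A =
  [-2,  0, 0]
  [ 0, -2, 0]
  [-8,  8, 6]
x^2 - 4*x - 12

The characteristic polynomial is χ_A(x) = (x - 6)*(x + 2)^2, so the eigenvalues are known. The minimal polynomial is
  m_A(x) = Π_λ (x − λ)^{k_λ}
where k_λ is the size of the *largest* Jordan block for λ (equivalently, the smallest k with (A − λI)^k v = 0 for every generalised eigenvector v of λ).

  λ = -2: largest Jordan block has size 1, contributing (x + 2)
  λ = 6: largest Jordan block has size 1, contributing (x − 6)

So m_A(x) = (x - 6)*(x + 2) = x^2 - 4*x - 12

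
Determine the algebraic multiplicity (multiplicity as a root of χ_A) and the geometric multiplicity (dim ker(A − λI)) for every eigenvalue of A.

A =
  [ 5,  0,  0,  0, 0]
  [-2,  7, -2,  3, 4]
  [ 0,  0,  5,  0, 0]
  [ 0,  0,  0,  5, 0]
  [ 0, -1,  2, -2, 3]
λ = 5: alg = 5, geom = 3

Step 1 — factor the characteristic polynomial to read off the algebraic multiplicities:
  χ_A(x) = (x - 5)^5

Step 2 — compute geometric multiplicities via the rank-nullity identity g(λ) = n − rank(A − λI):
  rank(A − (5)·I) = 2, so dim ker(A − (5)·I) = n − 2 = 3

Summary:
  λ = 5: algebraic multiplicity = 5, geometric multiplicity = 3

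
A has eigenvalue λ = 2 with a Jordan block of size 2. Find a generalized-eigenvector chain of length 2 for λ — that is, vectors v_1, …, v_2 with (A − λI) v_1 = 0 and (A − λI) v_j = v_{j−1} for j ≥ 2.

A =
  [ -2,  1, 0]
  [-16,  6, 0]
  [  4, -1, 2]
A Jordan chain for λ = 2 of length 2:
v_1 = (-4, -16, 4)ᵀ
v_2 = (1, 0, 0)ᵀ

Let N = A − (2)·I. We want v_2 with N^2 v_2 = 0 but N^1 v_2 ≠ 0; then v_{j-1} := N · v_j for j = 2, …, 2.

Pick v_2 = (1, 0, 0)ᵀ.
Then v_1 = N · v_2 = (-4, -16, 4)ᵀ.

Sanity check: (A − (2)·I) v_1 = (0, 0, 0)ᵀ = 0. ✓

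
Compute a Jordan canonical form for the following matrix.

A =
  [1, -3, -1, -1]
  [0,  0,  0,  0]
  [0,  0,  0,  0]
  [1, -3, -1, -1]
J_2(0) ⊕ J_1(0) ⊕ J_1(0)

The characteristic polynomial is
  det(x·I − A) = x^4

Eigenvalues and multiplicities (the geometric multiplicity of λ is n − rank(A − λI), which equals the number of Jordan blocks for λ):
  λ = 0: algebraic multiplicity = 4, geometric multiplicity = 3

Determining the block sizes for each eigenvalue:
  λ = 0: 3 blocks summing to 4 forces exactly one block of size 2 and the rest size 1 → block sizes [2, 1, 1]

Assembling the blocks gives a Jordan form
J =
  [0, 1, 0, 0]
  [0, 0, 0, 0]
  [0, 0, 0, 0]
  [0, 0, 0, 0]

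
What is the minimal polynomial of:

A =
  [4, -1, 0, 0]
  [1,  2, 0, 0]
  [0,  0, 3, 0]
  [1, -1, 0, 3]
x^2 - 6*x + 9

The characteristic polynomial is χ_A(x) = (x - 3)^4, so the eigenvalues are known. The minimal polynomial is
  m_A(x) = Π_λ (x − λ)^{k_λ}
where k_λ is the size of the *largest* Jordan block for λ (equivalently, the smallest k with (A − λI)^k v = 0 for every generalised eigenvector v of λ).

  λ = 3: largest Jordan block has size 2, contributing (x − 3)^2

So m_A(x) = (x - 3)^2 = x^2 - 6*x + 9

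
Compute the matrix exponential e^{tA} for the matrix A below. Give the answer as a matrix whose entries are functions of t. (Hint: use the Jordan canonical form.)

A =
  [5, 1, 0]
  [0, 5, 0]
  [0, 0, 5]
e^{tA} =
  [exp(5*t), t*exp(5*t), 0]
  [0, exp(5*t), 0]
  [0, 0, exp(5*t)]

Strategy: write A = P · J · P⁻¹ where J is a Jordan canonical form, so e^{tA} = P · e^{tJ} · P⁻¹, and e^{tJ} can be computed block-by-block.

A has Jordan form
J =
  [5, 1, 0]
  [0, 5, 0]
  [0, 0, 5]
(up to reordering of blocks).

Per-block formulas:
  For a 2×2 Jordan block J_2(5): exp(t · J_2(5)) = e^(5t)·(I + t·N), where N is the 2×2 nilpotent shift.
  For a 1×1 block at λ = 5: exp(t · [5]) = [e^(5t)].

After assembling e^{tJ} and conjugating by P, we get:

e^{tA} =
  [exp(5*t), t*exp(5*t), 0]
  [0, exp(5*t), 0]
  [0, 0, exp(5*t)]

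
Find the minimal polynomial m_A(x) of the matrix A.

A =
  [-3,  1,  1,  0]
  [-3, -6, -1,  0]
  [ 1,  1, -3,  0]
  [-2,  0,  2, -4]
x^3 + 12*x^2 + 48*x + 64

The characteristic polynomial is χ_A(x) = (x + 4)^4, so the eigenvalues are known. The minimal polynomial is
  m_A(x) = Π_λ (x − λ)^{k_λ}
where k_λ is the size of the *largest* Jordan block for λ (equivalently, the smallest k with (A − λI)^k v = 0 for every generalised eigenvector v of λ).

  λ = -4: largest Jordan block has size 3, contributing (x + 4)^3

So m_A(x) = (x + 4)^3 = x^3 + 12*x^2 + 48*x + 64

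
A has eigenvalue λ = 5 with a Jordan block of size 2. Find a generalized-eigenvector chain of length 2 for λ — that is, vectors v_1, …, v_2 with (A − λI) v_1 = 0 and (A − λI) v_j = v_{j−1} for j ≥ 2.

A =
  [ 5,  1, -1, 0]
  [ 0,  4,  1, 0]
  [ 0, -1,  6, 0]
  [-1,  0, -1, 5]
A Jordan chain for λ = 5 of length 2:
v_1 = (0, 0, 0, -1)ᵀ
v_2 = (1, 0, 0, 0)ᵀ

Let N = A − (5)·I. We want v_2 with N^2 v_2 = 0 but N^1 v_2 ≠ 0; then v_{j-1} := N · v_j for j = 2, …, 2.

Pick v_2 = (1, 0, 0, 0)ᵀ.
Then v_1 = N · v_2 = (0, 0, 0, -1)ᵀ.

Sanity check: (A − (5)·I) v_1 = (0, 0, 0, 0)ᵀ = 0. ✓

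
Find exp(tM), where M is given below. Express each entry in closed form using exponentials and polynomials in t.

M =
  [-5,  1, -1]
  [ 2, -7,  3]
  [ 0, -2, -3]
e^{tM} =
  [t^2*exp(-5*t) + exp(-5*t), t*exp(-5*t), t^2*exp(-5*t)/2 - t*exp(-5*t)]
  [-2*t^2*exp(-5*t) + 2*t*exp(-5*t), -2*t*exp(-5*t) + exp(-5*t), -t^2*exp(-5*t) + 3*t*exp(-5*t)]
  [-2*t^2*exp(-5*t), -2*t*exp(-5*t), -t^2*exp(-5*t) + 2*t*exp(-5*t) + exp(-5*t)]

Strategy: write M = P · J · P⁻¹ where J is a Jordan canonical form, so e^{tM} = P · e^{tJ} · P⁻¹, and e^{tJ} can be computed block-by-block.

M has Jordan form
J =
  [-5,  1,  0]
  [ 0, -5,  1]
  [ 0,  0, -5]
(up to reordering of blocks).

Per-block formulas:
  For a 3×3 Jordan block J_3(-5): exp(t · J_3(-5)) = e^(-5t)·(I + t·N + (t^2/2)·N^2), where N is the 3×3 nilpotent shift.

After assembling e^{tJ} and conjugating by P, we get:

e^{tM} =
  [t^2*exp(-5*t) + exp(-5*t), t*exp(-5*t), t^2*exp(-5*t)/2 - t*exp(-5*t)]
  [-2*t^2*exp(-5*t) + 2*t*exp(-5*t), -2*t*exp(-5*t) + exp(-5*t), -t^2*exp(-5*t) + 3*t*exp(-5*t)]
  [-2*t^2*exp(-5*t), -2*t*exp(-5*t), -t^2*exp(-5*t) + 2*t*exp(-5*t) + exp(-5*t)]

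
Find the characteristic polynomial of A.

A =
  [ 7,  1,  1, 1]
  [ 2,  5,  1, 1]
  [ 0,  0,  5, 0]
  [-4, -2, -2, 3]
x^4 - 20*x^3 + 150*x^2 - 500*x + 625

Expanding det(x·I − A) (e.g. by cofactor expansion or by noting that A is similar to its Jordan form J, which has the same characteristic polynomial as A) gives
  χ_A(x) = x^4 - 20*x^3 + 150*x^2 - 500*x + 625
which factors as (x - 5)^4. The eigenvalues (with algebraic multiplicities) are λ = 5 with multiplicity 4.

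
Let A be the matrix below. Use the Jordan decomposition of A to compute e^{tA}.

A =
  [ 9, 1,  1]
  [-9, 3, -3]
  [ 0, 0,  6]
e^{tA} =
  [3*t*exp(6*t) + exp(6*t), t*exp(6*t), t*exp(6*t)]
  [-9*t*exp(6*t), -3*t*exp(6*t) + exp(6*t), -3*t*exp(6*t)]
  [0, 0, exp(6*t)]

Strategy: write A = P · J · P⁻¹ where J is a Jordan canonical form, so e^{tA} = P · e^{tJ} · P⁻¹, and e^{tJ} can be computed block-by-block.

A has Jordan form
J =
  [6, 1, 0]
  [0, 6, 0]
  [0, 0, 6]
(up to reordering of blocks).

Per-block formulas:
  For a 1×1 block at λ = 6: exp(t · [6]) = [e^(6t)].
  For a 2×2 Jordan block J_2(6): exp(t · J_2(6)) = e^(6t)·(I + t·N), where N is the 2×2 nilpotent shift.

After assembling e^{tJ} and conjugating by P, we get:

e^{tA} =
  [3*t*exp(6*t) + exp(6*t), t*exp(6*t), t*exp(6*t)]
  [-9*t*exp(6*t), -3*t*exp(6*t) + exp(6*t), -3*t*exp(6*t)]
  [0, 0, exp(6*t)]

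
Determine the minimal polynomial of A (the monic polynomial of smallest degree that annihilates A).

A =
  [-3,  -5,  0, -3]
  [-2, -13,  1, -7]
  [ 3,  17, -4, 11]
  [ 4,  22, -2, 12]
x^3 + 6*x^2 + 12*x + 8

The characteristic polynomial is χ_A(x) = (x + 2)^4, so the eigenvalues are known. The minimal polynomial is
  m_A(x) = Π_λ (x − λ)^{k_λ}
where k_λ is the size of the *largest* Jordan block for λ (equivalently, the smallest k with (A − λI)^k v = 0 for every generalised eigenvector v of λ).

  λ = -2: largest Jordan block has size 3, contributing (x + 2)^3

So m_A(x) = (x + 2)^3 = x^3 + 6*x^2 + 12*x + 8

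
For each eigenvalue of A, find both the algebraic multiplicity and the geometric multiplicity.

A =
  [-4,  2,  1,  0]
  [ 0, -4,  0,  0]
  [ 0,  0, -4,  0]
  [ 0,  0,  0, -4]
λ = -4: alg = 4, geom = 3

Step 1 — factor the characteristic polynomial to read off the algebraic multiplicities:
  χ_A(x) = (x + 4)^4

Step 2 — compute geometric multiplicities via the rank-nullity identity g(λ) = n − rank(A − λI):
  rank(A − (-4)·I) = 1, so dim ker(A − (-4)·I) = n − 1 = 3

Summary:
  λ = -4: algebraic multiplicity = 4, geometric multiplicity = 3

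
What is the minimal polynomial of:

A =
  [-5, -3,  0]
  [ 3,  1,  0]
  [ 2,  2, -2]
x^2 + 4*x + 4

The characteristic polynomial is χ_A(x) = (x + 2)^3, so the eigenvalues are known. The minimal polynomial is
  m_A(x) = Π_λ (x − λ)^{k_λ}
where k_λ is the size of the *largest* Jordan block for λ (equivalently, the smallest k with (A − λI)^k v = 0 for every generalised eigenvector v of λ).

  λ = -2: largest Jordan block has size 2, contributing (x + 2)^2

So m_A(x) = (x + 2)^2 = x^2 + 4*x + 4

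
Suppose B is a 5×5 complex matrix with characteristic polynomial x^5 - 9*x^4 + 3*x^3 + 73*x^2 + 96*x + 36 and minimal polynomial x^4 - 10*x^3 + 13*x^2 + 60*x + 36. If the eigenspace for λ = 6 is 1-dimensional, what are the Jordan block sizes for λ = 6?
Block sizes for λ = 6: [2]

Step 1 — from the characteristic polynomial, algebraic multiplicity of λ = 6 is 2. From dim ker(B − (6)·I) = 1, there are exactly 1 Jordan blocks for λ = 6.
Step 2 — from the minimal polynomial, the factor (x − 6)^2 tells us the largest block for λ = 6 has size 2.
Step 3 — with total size 2, 1 blocks, and largest block 2, the block sizes (in nonincreasing order) are [2].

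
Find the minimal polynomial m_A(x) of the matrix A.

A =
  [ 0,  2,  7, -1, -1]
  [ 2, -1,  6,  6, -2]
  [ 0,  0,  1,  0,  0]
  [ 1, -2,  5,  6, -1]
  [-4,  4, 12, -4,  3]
x^4 - 6*x^3 + 8*x^2 + 6*x - 9

The characteristic polynomial is χ_A(x) = (x - 3)^3*(x - 1)*(x + 1), so the eigenvalues are known. The minimal polynomial is
  m_A(x) = Π_λ (x − λ)^{k_λ}
where k_λ is the size of the *largest* Jordan block for λ (equivalently, the smallest k with (A − λI)^k v = 0 for every generalised eigenvector v of λ).

  λ = -1: largest Jordan block has size 1, contributing (x + 1)
  λ = 1: largest Jordan block has size 1, contributing (x − 1)
  λ = 3: largest Jordan block has size 2, contributing (x − 3)^2

So m_A(x) = (x - 3)^2*(x - 1)*(x + 1) = x^4 - 6*x^3 + 8*x^2 + 6*x - 9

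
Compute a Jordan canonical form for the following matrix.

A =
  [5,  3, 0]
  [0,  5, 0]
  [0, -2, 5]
J_2(5) ⊕ J_1(5)

The characteristic polynomial is
  det(x·I − A) = x^3 - 15*x^2 + 75*x - 125 = (x - 5)^3

Eigenvalues and multiplicities (the geometric multiplicity of λ is n − rank(A − λI), which equals the number of Jordan blocks for λ):
  λ = 5: algebraic multiplicity = 3, geometric multiplicity = 2

Determining the block sizes for each eigenvalue:
  λ = 5: 2 blocks summing to 3 forces exactly one block of size 2 and the rest size 1 → block sizes [2, 1]

Assembling the blocks gives a Jordan form
J =
  [5, 1, 0]
  [0, 5, 0]
  [0, 0, 5]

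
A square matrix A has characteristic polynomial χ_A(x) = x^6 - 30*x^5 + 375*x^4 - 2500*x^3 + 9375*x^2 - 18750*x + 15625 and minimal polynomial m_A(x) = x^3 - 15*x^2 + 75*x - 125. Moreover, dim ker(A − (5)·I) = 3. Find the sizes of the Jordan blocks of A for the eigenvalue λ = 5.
Block sizes for λ = 5: [3, 2, 1]

Step 1 — from the characteristic polynomial, algebraic multiplicity of λ = 5 is 6. From dim ker(A − (5)·I) = 3, there are exactly 3 Jordan blocks for λ = 5.
Step 2 — from the minimal polynomial, the factor (x − 5)^3 tells us the largest block for λ = 5 has size 3.
Step 3 — with total size 6, 3 blocks, and largest block 3, the block sizes (in nonincreasing order) are [3, 2, 1].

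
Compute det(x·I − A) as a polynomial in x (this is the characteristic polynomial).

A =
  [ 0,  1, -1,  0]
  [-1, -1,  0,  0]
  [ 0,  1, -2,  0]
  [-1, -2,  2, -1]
x^4 + 4*x^3 + 6*x^2 + 4*x + 1

Expanding det(x·I − A) (e.g. by cofactor expansion or by noting that A is similar to its Jordan form J, which has the same characteristic polynomial as A) gives
  χ_A(x) = x^4 + 4*x^3 + 6*x^2 + 4*x + 1
which factors as (x + 1)^4. The eigenvalues (with algebraic multiplicities) are λ = -1 with multiplicity 4.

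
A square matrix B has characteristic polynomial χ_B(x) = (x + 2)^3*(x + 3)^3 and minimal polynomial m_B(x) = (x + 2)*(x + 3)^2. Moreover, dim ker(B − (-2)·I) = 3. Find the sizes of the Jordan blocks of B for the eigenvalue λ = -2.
Block sizes for λ = -2: [1, 1, 1]

Step 1 — from the characteristic polynomial, algebraic multiplicity of λ = -2 is 3. From dim ker(B − (-2)·I) = 3, there are exactly 3 Jordan blocks for λ = -2.
Step 2 — from the minimal polynomial, the factor (x + 2) tells us the largest block for λ = -2 has size 1.
Step 3 — with total size 3, 3 blocks, and largest block 1, the block sizes (in nonincreasing order) are [1, 1, 1].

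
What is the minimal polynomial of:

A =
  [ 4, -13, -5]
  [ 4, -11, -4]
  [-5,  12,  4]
x^3 + 3*x^2 + 3*x + 1

The characteristic polynomial is χ_A(x) = (x + 1)^3, so the eigenvalues are known. The minimal polynomial is
  m_A(x) = Π_λ (x − λ)^{k_λ}
where k_λ is the size of the *largest* Jordan block for λ (equivalently, the smallest k with (A − λI)^k v = 0 for every generalised eigenvector v of λ).

  λ = -1: largest Jordan block has size 3, contributing (x + 1)^3

So m_A(x) = (x + 1)^3 = x^3 + 3*x^2 + 3*x + 1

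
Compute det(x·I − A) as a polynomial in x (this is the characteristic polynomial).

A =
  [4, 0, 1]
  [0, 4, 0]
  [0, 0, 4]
x^3 - 12*x^2 + 48*x - 64

Expanding det(x·I − A) (e.g. by cofactor expansion or by noting that A is similar to its Jordan form J, which has the same characteristic polynomial as A) gives
  χ_A(x) = x^3 - 12*x^2 + 48*x - 64
which factors as (x - 4)^3. The eigenvalues (with algebraic multiplicities) are λ = 4 with multiplicity 3.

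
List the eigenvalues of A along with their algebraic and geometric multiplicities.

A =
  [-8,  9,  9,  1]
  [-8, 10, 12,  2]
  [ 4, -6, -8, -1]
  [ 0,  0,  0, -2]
λ = -2: alg = 4, geom = 2

Step 1 — factor the characteristic polynomial to read off the algebraic multiplicities:
  χ_A(x) = (x + 2)^4

Step 2 — compute geometric multiplicities via the rank-nullity identity g(λ) = n − rank(A − λI):
  rank(A − (-2)·I) = 2, so dim ker(A − (-2)·I) = n − 2 = 2

Summary:
  λ = -2: algebraic multiplicity = 4, geometric multiplicity = 2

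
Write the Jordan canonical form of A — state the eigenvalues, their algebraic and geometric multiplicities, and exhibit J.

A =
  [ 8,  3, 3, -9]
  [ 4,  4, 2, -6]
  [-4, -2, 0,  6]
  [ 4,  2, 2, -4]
J_2(2) ⊕ J_1(2) ⊕ J_1(2)

The characteristic polynomial is
  det(x·I − A) = x^4 - 8*x^3 + 24*x^2 - 32*x + 16 = (x - 2)^4

Eigenvalues and multiplicities (the geometric multiplicity of λ is n − rank(A − λI), which equals the number of Jordan blocks for λ):
  λ = 2: algebraic multiplicity = 4, geometric multiplicity = 3

Determining the block sizes for each eigenvalue:
  λ = 2: 3 blocks summing to 4 forces exactly one block of size 2 and the rest size 1 → block sizes [2, 1, 1]

Assembling the blocks gives a Jordan form
J =
  [2, 1, 0, 0]
  [0, 2, 0, 0]
  [0, 0, 2, 0]
  [0, 0, 0, 2]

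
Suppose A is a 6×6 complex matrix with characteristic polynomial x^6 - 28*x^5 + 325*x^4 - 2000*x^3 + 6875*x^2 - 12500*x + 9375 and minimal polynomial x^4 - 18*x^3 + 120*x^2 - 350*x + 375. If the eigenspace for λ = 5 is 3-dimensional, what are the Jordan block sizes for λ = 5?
Block sizes for λ = 5: [3, 1, 1]

Step 1 — from the characteristic polynomial, algebraic multiplicity of λ = 5 is 5. From dim ker(A − (5)·I) = 3, there are exactly 3 Jordan blocks for λ = 5.
Step 2 — from the minimal polynomial, the factor (x − 5)^3 tells us the largest block for λ = 5 has size 3.
Step 3 — with total size 5, 3 blocks, and largest block 3, the block sizes (in nonincreasing order) are [3, 1, 1].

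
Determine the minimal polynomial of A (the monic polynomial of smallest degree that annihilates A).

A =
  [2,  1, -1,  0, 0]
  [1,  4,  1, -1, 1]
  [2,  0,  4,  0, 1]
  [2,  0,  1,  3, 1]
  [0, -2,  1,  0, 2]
x^3 - 9*x^2 + 27*x - 27

The characteristic polynomial is χ_A(x) = (x - 3)^5, so the eigenvalues are known. The minimal polynomial is
  m_A(x) = Π_λ (x − λ)^{k_λ}
where k_λ is the size of the *largest* Jordan block for λ (equivalently, the smallest k with (A − λI)^k v = 0 for every generalised eigenvector v of λ).

  λ = 3: largest Jordan block has size 3, contributing (x − 3)^3

So m_A(x) = (x - 3)^3 = x^3 - 9*x^2 + 27*x - 27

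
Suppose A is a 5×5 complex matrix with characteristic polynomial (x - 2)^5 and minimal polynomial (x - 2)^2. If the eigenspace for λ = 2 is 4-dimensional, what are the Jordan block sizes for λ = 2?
Block sizes for λ = 2: [2, 1, 1, 1]

Step 1 — from the characteristic polynomial, algebraic multiplicity of λ = 2 is 5. From dim ker(A − (2)·I) = 4, there are exactly 4 Jordan blocks for λ = 2.
Step 2 — from the minimal polynomial, the factor (x − 2)^2 tells us the largest block for λ = 2 has size 2.
Step 3 — with total size 5, 4 blocks, and largest block 2, the block sizes (in nonincreasing order) are [2, 1, 1, 1].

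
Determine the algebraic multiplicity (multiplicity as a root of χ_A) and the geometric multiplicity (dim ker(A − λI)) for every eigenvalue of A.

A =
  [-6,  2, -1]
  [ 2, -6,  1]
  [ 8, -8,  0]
λ = -4: alg = 3, geom = 2

Step 1 — factor the characteristic polynomial to read off the algebraic multiplicities:
  χ_A(x) = (x + 4)^3

Step 2 — compute geometric multiplicities via the rank-nullity identity g(λ) = n − rank(A − λI):
  rank(A − (-4)·I) = 1, so dim ker(A − (-4)·I) = n − 1 = 2

Summary:
  λ = -4: algebraic multiplicity = 3, geometric multiplicity = 2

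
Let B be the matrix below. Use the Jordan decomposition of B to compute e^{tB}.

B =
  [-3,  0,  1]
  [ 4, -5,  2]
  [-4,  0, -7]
e^{tB} =
  [2*t*exp(-5*t) + exp(-5*t), 0, t*exp(-5*t)]
  [4*t*exp(-5*t), exp(-5*t), 2*t*exp(-5*t)]
  [-4*t*exp(-5*t), 0, -2*t*exp(-5*t) + exp(-5*t)]

Strategy: write B = P · J · P⁻¹ where J is a Jordan canonical form, so e^{tB} = P · e^{tJ} · P⁻¹, and e^{tJ} can be computed block-by-block.

B has Jordan form
J =
  [-5,  1,  0]
  [ 0, -5,  0]
  [ 0,  0, -5]
(up to reordering of blocks).

Per-block formulas:
  For a 1×1 block at λ = -5: exp(t · [-5]) = [e^(-5t)].
  For a 2×2 Jordan block J_2(-5): exp(t · J_2(-5)) = e^(-5t)·(I + t·N), where N is the 2×2 nilpotent shift.

After assembling e^{tJ} and conjugating by P, we get:

e^{tB} =
  [2*t*exp(-5*t) + exp(-5*t), 0, t*exp(-5*t)]
  [4*t*exp(-5*t), exp(-5*t), 2*t*exp(-5*t)]
  [-4*t*exp(-5*t), 0, -2*t*exp(-5*t) + exp(-5*t)]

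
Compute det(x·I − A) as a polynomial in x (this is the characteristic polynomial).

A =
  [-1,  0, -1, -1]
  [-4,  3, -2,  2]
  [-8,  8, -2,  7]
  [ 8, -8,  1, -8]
x^4 + 8*x^3 + 18*x^2 + 16*x + 5

Expanding det(x·I − A) (e.g. by cofactor expansion or by noting that A is similar to its Jordan form J, which has the same characteristic polynomial as A) gives
  χ_A(x) = x^4 + 8*x^3 + 18*x^2 + 16*x + 5
which factors as (x + 1)^3*(x + 5). The eigenvalues (with algebraic multiplicities) are λ = -5 with multiplicity 1, λ = -1 with multiplicity 3.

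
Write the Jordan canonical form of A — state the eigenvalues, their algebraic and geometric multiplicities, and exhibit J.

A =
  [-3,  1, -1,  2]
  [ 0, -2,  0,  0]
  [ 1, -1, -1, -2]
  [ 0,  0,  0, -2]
J_2(-2) ⊕ J_1(-2) ⊕ J_1(-2)

The characteristic polynomial is
  det(x·I − A) = x^4 + 8*x^3 + 24*x^2 + 32*x + 16 = (x + 2)^4

Eigenvalues and multiplicities (the geometric multiplicity of λ is n − rank(A − λI), which equals the number of Jordan blocks for λ):
  λ = -2: algebraic multiplicity = 4, geometric multiplicity = 3

Determining the block sizes for each eigenvalue:
  λ = -2: 3 blocks summing to 4 forces exactly one block of size 2 and the rest size 1 → block sizes [2, 1, 1]

Assembling the blocks gives a Jordan form
J =
  [-2,  1,  0,  0]
  [ 0, -2,  0,  0]
  [ 0,  0, -2,  0]
  [ 0,  0,  0, -2]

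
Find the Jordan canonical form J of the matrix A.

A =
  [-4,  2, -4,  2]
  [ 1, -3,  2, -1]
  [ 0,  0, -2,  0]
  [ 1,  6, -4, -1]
J_2(-3) ⊕ J_1(-2) ⊕ J_1(-2)

The characteristic polynomial is
  det(x·I − A) = x^4 + 10*x^3 + 37*x^2 + 60*x + 36 = (x + 2)^2*(x + 3)^2

Eigenvalues and multiplicities (the geometric multiplicity of λ is n − rank(A − λI), which equals the number of Jordan blocks for λ):
  λ = -3: algebraic multiplicity = 2, geometric multiplicity = 1
  λ = -2: algebraic multiplicity = 2, geometric multiplicity = 2

Determining the block sizes for each eigenvalue:
  λ = -3: one block (gm = 1), so the single block has size am = 2 → block sizes [2]
  λ = -2: gm = am = 2, so every block has size 1 → block sizes [1, 1]

Assembling the blocks gives a Jordan form
J =
  [-3,  1,  0,  0]
  [ 0, -3,  0,  0]
  [ 0,  0, -2,  0]
  [ 0,  0,  0, -2]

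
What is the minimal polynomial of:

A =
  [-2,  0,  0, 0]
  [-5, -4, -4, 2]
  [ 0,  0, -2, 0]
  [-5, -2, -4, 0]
x^2 + 4*x + 4

The characteristic polynomial is χ_A(x) = (x + 2)^4, so the eigenvalues are known. The minimal polynomial is
  m_A(x) = Π_λ (x − λ)^{k_λ}
where k_λ is the size of the *largest* Jordan block for λ (equivalently, the smallest k with (A − λI)^k v = 0 for every generalised eigenvector v of λ).

  λ = -2: largest Jordan block has size 2, contributing (x + 2)^2

So m_A(x) = (x + 2)^2 = x^2 + 4*x + 4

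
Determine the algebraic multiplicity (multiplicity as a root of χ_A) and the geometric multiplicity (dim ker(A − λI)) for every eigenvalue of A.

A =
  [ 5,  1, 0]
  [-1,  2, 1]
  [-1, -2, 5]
λ = 4: alg = 3, geom = 1

Step 1 — factor the characteristic polynomial to read off the algebraic multiplicities:
  χ_A(x) = (x - 4)^3

Step 2 — compute geometric multiplicities via the rank-nullity identity g(λ) = n − rank(A − λI):
  rank(A − (4)·I) = 2, so dim ker(A − (4)·I) = n − 2 = 1

Summary:
  λ = 4: algebraic multiplicity = 3, geometric multiplicity = 1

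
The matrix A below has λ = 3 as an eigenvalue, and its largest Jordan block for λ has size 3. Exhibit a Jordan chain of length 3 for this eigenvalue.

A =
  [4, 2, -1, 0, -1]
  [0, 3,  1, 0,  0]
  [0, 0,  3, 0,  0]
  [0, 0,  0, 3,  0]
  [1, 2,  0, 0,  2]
A Jordan chain for λ = 3 of length 3:
v_1 = (1, 0, 0, 0, 1)ᵀ
v_2 = (-1, 1, 0, 0, 0)ᵀ
v_3 = (0, 0, 1, 0, 0)ᵀ

Let N = A − (3)·I. We want v_3 with N^3 v_3 = 0 but N^2 v_3 ≠ 0; then v_{j-1} := N · v_j for j = 3, …, 2.

Pick v_3 = (0, 0, 1, 0, 0)ᵀ.
Then v_2 = N · v_3 = (-1, 1, 0, 0, 0)ᵀ.
Then v_1 = N · v_2 = (1, 0, 0, 0, 1)ᵀ.

Sanity check: (A − (3)·I) v_1 = (0, 0, 0, 0, 0)ᵀ = 0. ✓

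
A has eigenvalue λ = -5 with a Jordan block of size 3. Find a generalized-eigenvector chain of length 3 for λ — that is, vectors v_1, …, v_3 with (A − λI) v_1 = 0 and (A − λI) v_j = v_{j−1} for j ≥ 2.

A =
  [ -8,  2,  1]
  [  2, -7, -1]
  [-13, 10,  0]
A Jordan chain for λ = -5 of length 3:
v_1 = (0, 3, -6)ᵀ
v_2 = (-3, 2, -13)ᵀ
v_3 = (1, 0, 0)ᵀ

Let N = A − (-5)·I. We want v_3 with N^3 v_3 = 0 but N^2 v_3 ≠ 0; then v_{j-1} := N · v_j for j = 3, …, 2.

Pick v_3 = (1, 0, 0)ᵀ.
Then v_2 = N · v_3 = (-3, 2, -13)ᵀ.
Then v_1 = N · v_2 = (0, 3, -6)ᵀ.

Sanity check: (A − (-5)·I) v_1 = (0, 0, 0)ᵀ = 0. ✓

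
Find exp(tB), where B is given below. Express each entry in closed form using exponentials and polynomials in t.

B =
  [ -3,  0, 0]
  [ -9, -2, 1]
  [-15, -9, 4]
e^{tB} =
  [exp(-3*t), 0, 0]
  [3*t*exp(t) - 3*exp(t) + 3*exp(-3*t), -3*t*exp(t) + exp(t), t*exp(t)]
  [9*t*exp(t) - 6*exp(t) + 6*exp(-3*t), -9*t*exp(t), 3*t*exp(t) + exp(t)]

Strategy: write B = P · J · P⁻¹ where J is a Jordan canonical form, so e^{tB} = P · e^{tJ} · P⁻¹, and e^{tJ} can be computed block-by-block.

B has Jordan form
J =
  [-3, 0, 0]
  [ 0, 1, 1]
  [ 0, 0, 1]
(up to reordering of blocks).

Per-block formulas:
  For a 1×1 block at λ = -3: exp(t · [-3]) = [e^(-3t)].
  For a 2×2 Jordan block J_2(1): exp(t · J_2(1)) = e^(1t)·(I + t·N), where N is the 2×2 nilpotent shift.

After assembling e^{tJ} and conjugating by P, we get:

e^{tB} =
  [exp(-3*t), 0, 0]
  [3*t*exp(t) - 3*exp(t) + 3*exp(-3*t), -3*t*exp(t) + exp(t), t*exp(t)]
  [9*t*exp(t) - 6*exp(t) + 6*exp(-3*t), -9*t*exp(t), 3*t*exp(t) + exp(t)]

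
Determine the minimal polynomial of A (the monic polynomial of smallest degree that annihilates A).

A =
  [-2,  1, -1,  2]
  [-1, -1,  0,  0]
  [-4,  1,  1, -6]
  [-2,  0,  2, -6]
x^3 + 6*x^2 + 12*x + 8

The characteristic polynomial is χ_A(x) = (x + 2)^4, so the eigenvalues are known. The minimal polynomial is
  m_A(x) = Π_λ (x − λ)^{k_λ}
where k_λ is the size of the *largest* Jordan block for λ (equivalently, the smallest k with (A − λI)^k v = 0 for every generalised eigenvector v of λ).

  λ = -2: largest Jordan block has size 3, contributing (x + 2)^3

So m_A(x) = (x + 2)^3 = x^3 + 6*x^2 + 12*x + 8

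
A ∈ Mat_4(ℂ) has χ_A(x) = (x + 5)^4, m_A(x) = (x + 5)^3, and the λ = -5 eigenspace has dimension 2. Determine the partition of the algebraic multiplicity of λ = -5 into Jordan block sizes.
Block sizes for λ = -5: [3, 1]

Step 1 — from the characteristic polynomial, algebraic multiplicity of λ = -5 is 4. From dim ker(A − (-5)·I) = 2, there are exactly 2 Jordan blocks for λ = -5.
Step 2 — from the minimal polynomial, the factor (x + 5)^3 tells us the largest block for λ = -5 has size 3.
Step 3 — with total size 4, 2 blocks, and largest block 3, the block sizes (in nonincreasing order) are [3, 1].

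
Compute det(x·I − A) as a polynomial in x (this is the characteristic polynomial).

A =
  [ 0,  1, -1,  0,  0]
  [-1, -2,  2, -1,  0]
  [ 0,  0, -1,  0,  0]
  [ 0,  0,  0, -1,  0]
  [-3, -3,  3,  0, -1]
x^5 + 5*x^4 + 10*x^3 + 10*x^2 + 5*x + 1

Expanding det(x·I − A) (e.g. by cofactor expansion or by noting that A is similar to its Jordan form J, which has the same characteristic polynomial as A) gives
  χ_A(x) = x^5 + 5*x^4 + 10*x^3 + 10*x^2 + 5*x + 1
which factors as (x + 1)^5. The eigenvalues (with algebraic multiplicities) are λ = -1 with multiplicity 5.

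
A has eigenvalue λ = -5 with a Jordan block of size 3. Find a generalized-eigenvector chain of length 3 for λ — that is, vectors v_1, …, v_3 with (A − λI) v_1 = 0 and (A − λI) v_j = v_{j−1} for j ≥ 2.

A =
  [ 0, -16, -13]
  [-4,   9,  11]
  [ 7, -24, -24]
A Jordan chain for λ = -5 of length 3:
v_1 = (-2, 1, -2)ᵀ
v_2 = (5, -4, 7)ᵀ
v_3 = (1, 0, 0)ᵀ

Let N = A − (-5)·I. We want v_3 with N^3 v_3 = 0 but N^2 v_3 ≠ 0; then v_{j-1} := N · v_j for j = 3, …, 2.

Pick v_3 = (1, 0, 0)ᵀ.
Then v_2 = N · v_3 = (5, -4, 7)ᵀ.
Then v_1 = N · v_2 = (-2, 1, -2)ᵀ.

Sanity check: (A − (-5)·I) v_1 = (0, 0, 0)ᵀ = 0. ✓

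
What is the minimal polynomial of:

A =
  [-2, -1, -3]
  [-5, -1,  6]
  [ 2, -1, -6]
x^3 + 9*x^2 + 27*x + 27

The characteristic polynomial is χ_A(x) = (x + 3)^3, so the eigenvalues are known. The minimal polynomial is
  m_A(x) = Π_λ (x − λ)^{k_λ}
where k_λ is the size of the *largest* Jordan block for λ (equivalently, the smallest k with (A − λI)^k v = 0 for every generalised eigenvector v of λ).

  λ = -3: largest Jordan block has size 3, contributing (x + 3)^3

So m_A(x) = (x + 3)^3 = x^3 + 9*x^2 + 27*x + 27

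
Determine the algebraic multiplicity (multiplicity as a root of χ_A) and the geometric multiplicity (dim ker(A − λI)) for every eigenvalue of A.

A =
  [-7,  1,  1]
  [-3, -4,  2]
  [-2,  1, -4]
λ = -5: alg = 3, geom = 1

Step 1 — factor the characteristic polynomial to read off the algebraic multiplicities:
  χ_A(x) = (x + 5)^3

Step 2 — compute geometric multiplicities via the rank-nullity identity g(λ) = n − rank(A − λI):
  rank(A − (-5)·I) = 2, so dim ker(A − (-5)·I) = n − 2 = 1

Summary:
  λ = -5: algebraic multiplicity = 3, geometric multiplicity = 1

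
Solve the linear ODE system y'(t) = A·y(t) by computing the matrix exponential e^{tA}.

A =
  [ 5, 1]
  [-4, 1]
e^{tA} =
  [2*t*exp(3*t) + exp(3*t), t*exp(3*t)]
  [-4*t*exp(3*t), -2*t*exp(3*t) + exp(3*t)]

Strategy: write A = P · J · P⁻¹ where J is a Jordan canonical form, so e^{tA} = P · e^{tJ} · P⁻¹, and e^{tJ} can be computed block-by-block.

A has Jordan form
J =
  [3, 1]
  [0, 3]
(up to reordering of blocks).

Per-block formulas:
  For a 2×2 Jordan block J_2(3): exp(t · J_2(3)) = e^(3t)·(I + t·N), where N is the 2×2 nilpotent shift.

After assembling e^{tJ} and conjugating by P, we get:

e^{tA} =
  [2*t*exp(3*t) + exp(3*t), t*exp(3*t)]
  [-4*t*exp(3*t), -2*t*exp(3*t) + exp(3*t)]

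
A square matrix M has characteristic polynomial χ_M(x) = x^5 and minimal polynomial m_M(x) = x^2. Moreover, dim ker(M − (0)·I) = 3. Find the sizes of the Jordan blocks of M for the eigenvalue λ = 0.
Block sizes for λ = 0: [2, 2, 1]

Step 1 — from the characteristic polynomial, algebraic multiplicity of λ = 0 is 5. From dim ker(M − (0)·I) = 3, there are exactly 3 Jordan blocks for λ = 0.
Step 2 — from the minimal polynomial, the factor (x − 0)^2 tells us the largest block for λ = 0 has size 2.
Step 3 — with total size 5, 3 blocks, and largest block 2, the block sizes (in nonincreasing order) are [2, 2, 1].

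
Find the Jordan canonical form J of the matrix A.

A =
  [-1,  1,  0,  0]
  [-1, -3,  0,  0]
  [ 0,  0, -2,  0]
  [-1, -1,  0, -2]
J_2(-2) ⊕ J_1(-2) ⊕ J_1(-2)

The characteristic polynomial is
  det(x·I − A) = x^4 + 8*x^3 + 24*x^2 + 32*x + 16 = (x + 2)^4

Eigenvalues and multiplicities (the geometric multiplicity of λ is n − rank(A − λI), which equals the number of Jordan blocks for λ):
  λ = -2: algebraic multiplicity = 4, geometric multiplicity = 3

Determining the block sizes for each eigenvalue:
  λ = -2: 3 blocks summing to 4 forces exactly one block of size 2 and the rest size 1 → block sizes [2, 1, 1]

Assembling the blocks gives a Jordan form
J =
  [-2,  1,  0,  0]
  [ 0, -2,  0,  0]
  [ 0,  0, -2,  0]
  [ 0,  0,  0, -2]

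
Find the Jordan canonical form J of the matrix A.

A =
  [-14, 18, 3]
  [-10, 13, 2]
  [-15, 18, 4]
J_2(1) ⊕ J_1(1)

The characteristic polynomial is
  det(x·I − A) = x^3 - 3*x^2 + 3*x - 1 = (x - 1)^3

Eigenvalues and multiplicities (the geometric multiplicity of λ is n − rank(A − λI), which equals the number of Jordan blocks for λ):
  λ = 1: algebraic multiplicity = 3, geometric multiplicity = 2

Determining the block sizes for each eigenvalue:
  λ = 1: 2 blocks summing to 3 forces exactly one block of size 2 and the rest size 1 → block sizes [2, 1]

Assembling the blocks gives a Jordan form
J =
  [1, 1, 0]
  [0, 1, 0]
  [0, 0, 1]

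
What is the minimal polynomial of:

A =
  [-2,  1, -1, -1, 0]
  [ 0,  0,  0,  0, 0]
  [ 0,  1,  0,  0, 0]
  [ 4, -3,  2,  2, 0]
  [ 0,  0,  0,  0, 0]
x^2

The characteristic polynomial is χ_A(x) = x^5, so the eigenvalues are known. The minimal polynomial is
  m_A(x) = Π_λ (x − λ)^{k_λ}
where k_λ is the size of the *largest* Jordan block for λ (equivalently, the smallest k with (A − λI)^k v = 0 for every generalised eigenvector v of λ).

  λ = 0: largest Jordan block has size 2, contributing (x − 0)^2

So m_A(x) = x^2 = x^2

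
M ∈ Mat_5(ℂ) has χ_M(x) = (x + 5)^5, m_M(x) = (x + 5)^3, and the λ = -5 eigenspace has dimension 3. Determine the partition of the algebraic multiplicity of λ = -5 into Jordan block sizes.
Block sizes for λ = -5: [3, 1, 1]

Step 1 — from the characteristic polynomial, algebraic multiplicity of λ = -5 is 5. From dim ker(M − (-5)·I) = 3, there are exactly 3 Jordan blocks for λ = -5.
Step 2 — from the minimal polynomial, the factor (x + 5)^3 tells us the largest block for λ = -5 has size 3.
Step 3 — with total size 5, 3 blocks, and largest block 3, the block sizes (in nonincreasing order) are [3, 1, 1].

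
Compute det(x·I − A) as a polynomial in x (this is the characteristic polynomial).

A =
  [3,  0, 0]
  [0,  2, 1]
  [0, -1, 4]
x^3 - 9*x^2 + 27*x - 27

Expanding det(x·I − A) (e.g. by cofactor expansion or by noting that A is similar to its Jordan form J, which has the same characteristic polynomial as A) gives
  χ_A(x) = x^3 - 9*x^2 + 27*x - 27
which factors as (x - 3)^3. The eigenvalues (with algebraic multiplicities) are λ = 3 with multiplicity 3.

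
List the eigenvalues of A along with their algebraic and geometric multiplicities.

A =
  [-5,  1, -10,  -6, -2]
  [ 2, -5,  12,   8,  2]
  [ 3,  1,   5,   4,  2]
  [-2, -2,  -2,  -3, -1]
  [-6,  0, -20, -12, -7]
λ = -3: alg = 5, geom = 2

Step 1 — factor the characteristic polynomial to read off the algebraic multiplicities:
  χ_A(x) = (x + 3)^5

Step 2 — compute geometric multiplicities via the rank-nullity identity g(λ) = n − rank(A − λI):
  rank(A − (-3)·I) = 3, so dim ker(A − (-3)·I) = n − 3 = 2

Summary:
  λ = -3: algebraic multiplicity = 5, geometric multiplicity = 2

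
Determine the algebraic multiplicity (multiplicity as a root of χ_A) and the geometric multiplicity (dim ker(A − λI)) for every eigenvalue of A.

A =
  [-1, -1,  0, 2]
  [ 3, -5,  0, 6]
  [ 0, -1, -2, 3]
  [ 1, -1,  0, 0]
λ = -2: alg = 4, geom = 2

Step 1 — factor the characteristic polynomial to read off the algebraic multiplicities:
  χ_A(x) = (x + 2)^4

Step 2 — compute geometric multiplicities via the rank-nullity identity g(λ) = n − rank(A − λI):
  rank(A − (-2)·I) = 2, so dim ker(A − (-2)·I) = n − 2 = 2

Summary:
  λ = -2: algebraic multiplicity = 4, geometric multiplicity = 2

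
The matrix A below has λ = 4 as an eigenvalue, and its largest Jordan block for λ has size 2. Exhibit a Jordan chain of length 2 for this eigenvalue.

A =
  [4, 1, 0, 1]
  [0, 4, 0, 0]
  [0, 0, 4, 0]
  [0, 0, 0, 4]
A Jordan chain for λ = 4 of length 2:
v_1 = (1, 0, 0, 0)ᵀ
v_2 = (0, 1, 0, 0)ᵀ

Let N = A − (4)·I. We want v_2 with N^2 v_2 = 0 but N^1 v_2 ≠ 0; then v_{j-1} := N · v_j for j = 2, …, 2.

Pick v_2 = (0, 1, 0, 0)ᵀ.
Then v_1 = N · v_2 = (1, 0, 0, 0)ᵀ.

Sanity check: (A − (4)·I) v_1 = (0, 0, 0, 0)ᵀ = 0. ✓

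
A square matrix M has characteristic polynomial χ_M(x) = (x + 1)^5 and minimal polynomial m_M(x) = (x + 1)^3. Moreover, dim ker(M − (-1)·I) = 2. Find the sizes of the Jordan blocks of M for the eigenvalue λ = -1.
Block sizes for λ = -1: [3, 2]

Step 1 — from the characteristic polynomial, algebraic multiplicity of λ = -1 is 5. From dim ker(M − (-1)·I) = 2, there are exactly 2 Jordan blocks for λ = -1.
Step 2 — from the minimal polynomial, the factor (x + 1)^3 tells us the largest block for λ = -1 has size 3.
Step 3 — with total size 5, 2 blocks, and largest block 3, the block sizes (in nonincreasing order) are [3, 2].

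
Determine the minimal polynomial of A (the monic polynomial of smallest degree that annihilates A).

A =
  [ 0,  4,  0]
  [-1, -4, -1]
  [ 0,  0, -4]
x^3 + 8*x^2 + 20*x + 16

The characteristic polynomial is χ_A(x) = (x + 2)^2*(x + 4), so the eigenvalues are known. The minimal polynomial is
  m_A(x) = Π_λ (x − λ)^{k_λ}
where k_λ is the size of the *largest* Jordan block for λ (equivalently, the smallest k with (A − λI)^k v = 0 for every generalised eigenvector v of λ).

  λ = -4: largest Jordan block has size 1, contributing (x + 4)
  λ = -2: largest Jordan block has size 2, contributing (x + 2)^2

So m_A(x) = (x + 2)^2*(x + 4) = x^3 + 8*x^2 + 20*x + 16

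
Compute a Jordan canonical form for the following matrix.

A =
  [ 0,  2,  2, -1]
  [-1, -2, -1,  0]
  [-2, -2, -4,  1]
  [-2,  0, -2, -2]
J_2(-2) ⊕ J_2(-2)

The characteristic polynomial is
  det(x·I − A) = x^4 + 8*x^3 + 24*x^2 + 32*x + 16 = (x + 2)^4

Eigenvalues and multiplicities (the geometric multiplicity of λ is n − rank(A − λI), which equals the number of Jordan blocks for λ):
  λ = -2: algebraic multiplicity = 4, geometric multiplicity = 2

Determining the block sizes for each eigenvalue:
  λ = -2: with am = 4 and gm = 2, the partition is not yet determined (e.g. several partitions of 4 into 2 parts exist). Let N = A − (-2)·I. Computing rank(N^1) = 2, rank(N^2) = 0; the number of blocks of size ≥ j is rank(N^{j−1}) − rank(N^j), giving [2, 2]. So we have 2 block(s) of size 2 → block sizes [2, 2]

Assembling the blocks gives a Jordan form
J =
  [-2,  1,  0,  0]
  [ 0, -2,  0,  0]
  [ 0,  0, -2,  1]
  [ 0,  0,  0, -2]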